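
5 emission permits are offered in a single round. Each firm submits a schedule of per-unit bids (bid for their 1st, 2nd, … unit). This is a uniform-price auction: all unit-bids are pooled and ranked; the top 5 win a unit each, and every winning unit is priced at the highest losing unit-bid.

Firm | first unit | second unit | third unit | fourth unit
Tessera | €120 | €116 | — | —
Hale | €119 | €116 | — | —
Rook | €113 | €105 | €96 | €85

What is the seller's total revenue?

Total revenue: €525

All unit-bids, highest first — top 5: 120 (Tessera-1), 119 (Hale-1), 116 (Tessera-2), 116 (Hale-2), 113 (Rook-1)
Highest rejected unit-bid = €105.
Allocation: Hale 2, Rook 1, Tessera 2. Every unit priced at €105.
Revenue = 5 × 105 = €525.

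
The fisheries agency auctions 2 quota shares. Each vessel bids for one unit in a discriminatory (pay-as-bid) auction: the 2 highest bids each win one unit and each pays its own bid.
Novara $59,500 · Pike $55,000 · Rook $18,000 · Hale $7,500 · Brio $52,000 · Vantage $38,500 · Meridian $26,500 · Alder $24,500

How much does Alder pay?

Alder pays $0

Sorting: 59,500 (Novara), 55,000 (Pike), 52,000 (Brio), 38,500 (Vantage), …
Winners (2 units): Novara, Pike.
Alder does not win → $0.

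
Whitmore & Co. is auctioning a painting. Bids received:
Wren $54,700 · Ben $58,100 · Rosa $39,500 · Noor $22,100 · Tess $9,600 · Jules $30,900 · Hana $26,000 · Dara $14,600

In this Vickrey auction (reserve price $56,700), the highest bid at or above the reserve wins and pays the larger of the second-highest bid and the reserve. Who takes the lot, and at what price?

Bids ranked: 58,100 (Ben) > 54,700 (Wren) > 39,500 (Rosa) > 30,900 (Jules) > 26,000 (Hana) > 22,100 (Noor) > …
Ben has the top bid at or above the reserve ($58,100).
max(second-highest $54,700, reserve $56,700) = $56,700.

Ben pays $56,700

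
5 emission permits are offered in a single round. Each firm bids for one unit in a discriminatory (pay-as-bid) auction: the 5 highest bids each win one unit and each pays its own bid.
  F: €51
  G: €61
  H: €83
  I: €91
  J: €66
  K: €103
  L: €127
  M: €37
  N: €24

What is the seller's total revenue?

Total revenue: €470

Sorting: 127 (L), 103 (K), 91 (I), 83 (H), 66 (J), 61 (G), 51 (F), …
Top 5: L, K, I, H, J.
Total revenue = 127 + 103 + 91 + 83 + 66 = €470.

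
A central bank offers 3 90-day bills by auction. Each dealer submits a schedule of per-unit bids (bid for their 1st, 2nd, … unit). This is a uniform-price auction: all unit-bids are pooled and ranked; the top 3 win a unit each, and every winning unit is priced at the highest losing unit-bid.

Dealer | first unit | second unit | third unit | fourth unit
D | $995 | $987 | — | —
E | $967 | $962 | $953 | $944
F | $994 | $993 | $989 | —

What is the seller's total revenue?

Pooled unit-bids ranked (top 3): 995 (D-1), 994 (F-1), 993 (F-2)
Highest rejected unit-bid = $989.
Allocation: D 1, F 2. Every unit priced at $989.
Revenue = 3 × 989 = $2,967.

Total revenue: $2,967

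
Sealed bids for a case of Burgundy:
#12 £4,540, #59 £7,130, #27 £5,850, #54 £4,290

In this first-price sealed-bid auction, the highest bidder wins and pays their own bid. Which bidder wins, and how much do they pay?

Sorting bids: 7,130 (#59) > 5,850 (#27) > 4,540 (#12) > 4,290 (#54)
#59 is highest → pays own bid, £7,130.

#59 pays £7,130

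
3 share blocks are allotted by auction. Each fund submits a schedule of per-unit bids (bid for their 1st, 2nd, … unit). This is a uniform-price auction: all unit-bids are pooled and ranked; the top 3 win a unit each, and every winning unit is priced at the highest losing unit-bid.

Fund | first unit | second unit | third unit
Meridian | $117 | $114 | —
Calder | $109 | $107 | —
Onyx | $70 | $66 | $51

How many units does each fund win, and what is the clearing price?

Calder 1, Meridian 2; clearing price $107

All unit-bids, highest first — top 3: 117 (Meridian-1), 114 (Meridian-2), 109 (Calder-1)
Highest rejected unit-bid = $107.
Allocation: Calder 1, Meridian 2.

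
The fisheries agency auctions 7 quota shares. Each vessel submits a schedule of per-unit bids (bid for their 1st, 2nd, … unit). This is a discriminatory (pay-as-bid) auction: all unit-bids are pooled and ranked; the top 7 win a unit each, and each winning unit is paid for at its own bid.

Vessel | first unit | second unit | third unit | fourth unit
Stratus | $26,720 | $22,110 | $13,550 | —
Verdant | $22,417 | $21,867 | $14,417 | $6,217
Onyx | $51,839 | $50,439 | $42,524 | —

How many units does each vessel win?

Merging the schedules and taking the best 7: 51,839 (Onyx-1), 50,439 (Onyx-2), 42,524 (Onyx-3), 26,720 (Stratus-1), 22,417 (Verdant-1), 22,110 (Stratus-2), 21,867 (Verdant-2)
Next rejected bid: $14,417 (not a price — pay-as-bid).
Allocation: Onyx 3, Stratus 2, Verdant 2.

Onyx 3, Stratus 2, Verdant 2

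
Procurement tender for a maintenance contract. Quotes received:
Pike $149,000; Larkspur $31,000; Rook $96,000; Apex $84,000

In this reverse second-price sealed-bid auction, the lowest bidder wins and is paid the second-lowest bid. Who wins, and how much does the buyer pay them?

Rule: the lowest bidder wins and is paid the second-lowest bid.
Bids ranked: 31,000 (Larkspur) < 84,000 (Apex) < 96,000 (Rook) < 149,000 (Pike)
Second-price: Larkspur is paid Apex's bid of $84,000.

Larkspur is paid $84,000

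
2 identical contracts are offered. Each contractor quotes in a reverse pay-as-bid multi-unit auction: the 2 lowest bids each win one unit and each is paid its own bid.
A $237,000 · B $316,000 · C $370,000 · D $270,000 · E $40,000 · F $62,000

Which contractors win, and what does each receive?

E $40,000, F $62,000

Ordering the bids: 40,000 (E), 62,000 (F), 237,000 (A), 270,000 (D), …
Winners (2 units): E, F.
Each winner is paid its own bid: E $40,000, F $62,000.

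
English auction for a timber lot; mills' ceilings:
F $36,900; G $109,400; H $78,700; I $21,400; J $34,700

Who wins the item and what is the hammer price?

G wins at $78,700

Limits in order: 109,400 (G) > 78,700 (H) > 36,900 (F) > 34,700 (J) > 21,400 (I)
Once the price passes $78,700, only G is left; the hammer falls at H's limit of $78,700.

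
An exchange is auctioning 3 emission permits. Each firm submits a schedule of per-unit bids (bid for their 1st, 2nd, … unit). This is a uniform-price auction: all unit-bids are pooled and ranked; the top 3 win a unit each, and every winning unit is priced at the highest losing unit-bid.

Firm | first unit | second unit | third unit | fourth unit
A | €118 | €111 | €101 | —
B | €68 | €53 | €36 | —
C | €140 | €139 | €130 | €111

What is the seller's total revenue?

Total revenue: €354

Pooled unit-bids ranked (top 3): 140 (C-1), 139 (C-2), 130 (C-3)
First bid not allocated: €118.
Allocation: C 3. Every unit priced at €118.
Revenue = 3 × 118 = €354.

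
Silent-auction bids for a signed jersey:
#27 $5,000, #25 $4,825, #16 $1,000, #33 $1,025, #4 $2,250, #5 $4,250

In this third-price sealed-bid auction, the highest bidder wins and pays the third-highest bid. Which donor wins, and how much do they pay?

Sorting bids: 5,000 (#27) > 4,825 (#25) > 4,250 (#5) > 2,250 (#4) > 1,025 (#33) > 1,000 (#16)
#27 is highest; pays the third-highest bid, $4,250.

#27 pays $4,250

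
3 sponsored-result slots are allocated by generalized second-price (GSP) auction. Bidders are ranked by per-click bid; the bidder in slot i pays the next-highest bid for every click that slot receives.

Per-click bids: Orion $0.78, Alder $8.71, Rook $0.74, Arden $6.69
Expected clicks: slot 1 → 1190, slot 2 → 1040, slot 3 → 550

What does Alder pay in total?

Sorting advertisers: $8.71 (Alder) > $6.69 (Arden) > $0.78 (Orion) > $0.74 (Rook)
Alder holds slot 1 → pays next bid $6.69 × 1190 clicks = $7961.10.

Alder pays $7961.10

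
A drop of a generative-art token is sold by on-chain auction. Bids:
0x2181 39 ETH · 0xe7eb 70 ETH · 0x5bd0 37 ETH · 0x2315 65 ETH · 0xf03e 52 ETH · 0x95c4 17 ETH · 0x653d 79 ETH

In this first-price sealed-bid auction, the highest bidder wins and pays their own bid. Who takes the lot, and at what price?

0x653d pays 79 ETH

Sorting bids: 79 (0x653d) > 70 (0xe7eb) > 65 (0x2315) > 52 (0xf03e) > 39 (0x2181) > 37 (0x5bd0) > …
First-price: 0x653d pays what they bid, 79 ETH.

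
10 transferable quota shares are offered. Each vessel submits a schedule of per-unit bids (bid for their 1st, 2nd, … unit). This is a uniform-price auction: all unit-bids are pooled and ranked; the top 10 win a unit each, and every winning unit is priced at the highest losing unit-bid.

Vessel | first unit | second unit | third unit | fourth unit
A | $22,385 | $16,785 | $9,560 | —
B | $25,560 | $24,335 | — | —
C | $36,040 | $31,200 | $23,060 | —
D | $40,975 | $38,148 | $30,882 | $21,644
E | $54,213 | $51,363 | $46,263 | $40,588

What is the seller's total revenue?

Pooled unit-bids ranked (top 10): 54,213 (E-1), 51,363 (E-2), 46,263 (E-3), 40,975 (D-1), 40,588 (E-4), 38,148 (D-2), 36,040 (C-1), 31,200 (C-2), 30,882 (D-3), 25,560 (B-1)
Highest rejected unit-bid = $24,335.
Allocation: B 1, C 2, D 3, E 4. Every unit priced at $24,335.
Revenue = 10 × 24,335 = $243,350.

Total revenue: $243,350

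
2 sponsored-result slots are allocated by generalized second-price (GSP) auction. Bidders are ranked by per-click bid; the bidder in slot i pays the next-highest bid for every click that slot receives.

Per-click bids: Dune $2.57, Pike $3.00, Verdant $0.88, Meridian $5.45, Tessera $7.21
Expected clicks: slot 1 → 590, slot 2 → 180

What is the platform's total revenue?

Per-click bids in order: $7.21 (Tessera) > $5.45 (Meridian) > $3.00 (Pike) > …
Slot 1: Tessera pays $5.45 × 590 = $3215.50
Slot 2: Meridian pays $3.00 × 180 = $540.00
Total = $3755.50

Total revenue: $3755.50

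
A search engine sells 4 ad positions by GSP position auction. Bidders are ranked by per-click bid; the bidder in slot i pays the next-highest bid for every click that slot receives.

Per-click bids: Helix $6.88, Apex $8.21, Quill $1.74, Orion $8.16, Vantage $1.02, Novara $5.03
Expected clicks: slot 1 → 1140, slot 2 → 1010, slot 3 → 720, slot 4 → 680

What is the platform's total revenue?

Per-click bids in order: $8.21 (Apex) > $8.16 (Orion) > $6.88 (Helix) > $5.03 (Novara) > $1.74 (Quill) > …
Slot 1: Apex pays $8.16 × 1140 = $9302.40
Slot 2: Orion pays $6.88 × 1010 = $6948.80
Slot 3: Helix pays $5.03 × 720 = $3621.60
Slot 4: Novara pays $1.74 × 680 = $1183.20
Total = $21056.00

Total revenue: $21056.00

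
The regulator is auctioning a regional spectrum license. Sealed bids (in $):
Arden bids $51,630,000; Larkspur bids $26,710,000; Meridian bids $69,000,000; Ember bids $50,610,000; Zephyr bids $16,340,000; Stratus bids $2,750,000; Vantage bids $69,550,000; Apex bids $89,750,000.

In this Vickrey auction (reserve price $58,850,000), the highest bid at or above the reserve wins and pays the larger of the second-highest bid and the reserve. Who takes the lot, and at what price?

Bids ranked: 89,750,000 (Apex) > 69,550,000 (Vantage) > 69,000,000 (Meridian) > 51,630,000 (Arden) > 50,610,000 (Ember) > 26,710,000 (Larkspur) > …
Apex has the top bid at or above the reserve ($89,750,000).
Second-highest bid $69,550,000 exceeds the reserve $58,850,000 → payment $69,550,000.

Apex pays $69,550,000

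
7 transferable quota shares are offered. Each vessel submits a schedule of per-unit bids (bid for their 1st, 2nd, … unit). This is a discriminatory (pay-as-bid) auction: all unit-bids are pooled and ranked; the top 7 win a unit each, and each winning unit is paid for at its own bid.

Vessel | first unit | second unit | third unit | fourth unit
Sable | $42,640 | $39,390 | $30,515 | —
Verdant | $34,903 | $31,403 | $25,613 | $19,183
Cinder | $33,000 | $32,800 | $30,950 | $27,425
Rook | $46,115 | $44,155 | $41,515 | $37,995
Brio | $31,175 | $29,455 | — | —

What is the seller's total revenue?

Total revenue: $286,713

Merging the schedules and taking the best 7: 46,115 (Rook-1), 44,155 (Rook-2), 42,640 (Sable-1), 41,515 (Rook-3), 39,390 (Sable-2), 37,995 (Rook-4), 34,903 (Verdant-1)
Next rejected bid: $33,000 (not a price — pay-as-bid).
Each winning unit pays its own bid.
Revenue = 46,115 + 44,155 + 42,640 + 41,515 + 39,390 + 37,995 + 34,903 = $286,713.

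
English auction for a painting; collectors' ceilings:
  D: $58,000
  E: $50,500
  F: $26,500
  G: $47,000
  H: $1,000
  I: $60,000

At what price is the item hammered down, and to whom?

Rule: the price rises until one bidder remains; the winner pays the price at which the last rival dropped out.
Limits in order: 60,000 (I) > 58,000 (D) > 50,500 (E) > 47,000 (G) > 26,500 (F) > 1,000 (H)
Once the price passes $58,000, only I is left; the hammer falls at D's limit of $58,000.

I wins at $58,000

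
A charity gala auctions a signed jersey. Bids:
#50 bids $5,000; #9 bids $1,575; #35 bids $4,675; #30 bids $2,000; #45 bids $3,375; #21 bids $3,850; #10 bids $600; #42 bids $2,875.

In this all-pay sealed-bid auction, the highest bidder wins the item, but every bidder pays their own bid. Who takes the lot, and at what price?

#50 pays $5,000

Sorting bids: 5,000 (#50) > 4,675 (#35) > 3,850 (#21) > 3,375 (#45) > 2,875 (#42) > 2,000 (#30) > …
#50 is highest and takes the item; every bidder forfeits their bid.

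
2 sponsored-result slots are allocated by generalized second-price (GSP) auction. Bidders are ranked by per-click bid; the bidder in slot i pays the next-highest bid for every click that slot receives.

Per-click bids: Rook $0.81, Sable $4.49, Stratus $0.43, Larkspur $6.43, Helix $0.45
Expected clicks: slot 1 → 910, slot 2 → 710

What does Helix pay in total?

Sorting advertisers: $6.43 (Larkspur) > $4.49 (Sable) > $0.81 (Rook) > …
Helix ranks below slot 2 → no slot, pays nothing.

Helix pays $0.00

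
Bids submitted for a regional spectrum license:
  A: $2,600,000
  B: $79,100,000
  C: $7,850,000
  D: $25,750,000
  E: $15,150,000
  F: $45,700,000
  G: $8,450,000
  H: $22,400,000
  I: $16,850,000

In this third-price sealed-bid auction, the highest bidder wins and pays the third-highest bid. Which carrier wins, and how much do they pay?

Bids in order: 79,100,000 (B) > 45,700,000 (F) > 25,750,000 (D) > 22,400,000 (H) > 16,850,000 (I) > 15,150,000 (E) > …
B wins; payment is bid #3 in the ranking = $25,750,000.

B pays $25,750,000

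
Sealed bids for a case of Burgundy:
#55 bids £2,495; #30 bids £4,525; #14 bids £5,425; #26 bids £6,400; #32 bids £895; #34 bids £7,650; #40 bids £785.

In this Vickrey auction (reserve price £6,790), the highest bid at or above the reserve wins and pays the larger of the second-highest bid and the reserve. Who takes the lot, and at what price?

Bids in order: 7,650 (#34) > 6,400 (#26) > 5,425 (#14) > 4,525 (#30) > 2,495 (#55) > 895 (#32) > …
Highest eligible bid: #34 at £7,650.
Second-highest bid £6,400 is below the reserve £6,790, so the reserve binds → payment £6,790.

#34 pays £6,790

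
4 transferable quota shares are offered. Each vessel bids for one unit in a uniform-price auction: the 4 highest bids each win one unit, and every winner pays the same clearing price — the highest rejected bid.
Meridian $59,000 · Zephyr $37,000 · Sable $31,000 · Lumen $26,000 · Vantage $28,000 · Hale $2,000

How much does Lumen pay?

Ordering the bids: 59,000 (Meridian), 37,000 (Zephyr), 31,000 (Sable), 28,000 (Vantage), 26,000 (Lumen), 2,000 (Hale)
The 4 highest are Meridian, Zephyr, Sable, Vantage.
First losing bid is Lumen's $26,000, which sets the uniform price.
Lumen does not win → pays $0.

Lumen pays $0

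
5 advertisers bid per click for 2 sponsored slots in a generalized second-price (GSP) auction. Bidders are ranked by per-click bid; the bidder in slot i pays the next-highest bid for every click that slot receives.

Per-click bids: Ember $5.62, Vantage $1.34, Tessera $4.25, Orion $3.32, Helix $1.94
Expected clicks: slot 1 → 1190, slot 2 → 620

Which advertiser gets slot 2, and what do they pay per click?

Tessera; $3.32 per click

Per-click bids in order: $5.62 (Ember) > $4.25 (Tessera) > $3.32 (Orion) > …
Slot 2 goes to the second-ranked bidder, Tessera, who pays the next bid down: $3.32/click.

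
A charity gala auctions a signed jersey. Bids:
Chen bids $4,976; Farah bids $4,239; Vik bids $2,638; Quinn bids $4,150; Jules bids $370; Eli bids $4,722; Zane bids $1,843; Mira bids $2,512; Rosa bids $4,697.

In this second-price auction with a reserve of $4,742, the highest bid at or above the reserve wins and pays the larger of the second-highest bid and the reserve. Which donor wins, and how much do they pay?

Chen pays $4,742

Bids ranked: 4,976 (Chen) > 4,722 (Eli) > 4,697 (Rosa) > 4,239 (Farah) > 4,150 (Quinn) > 2,638 (Vik) > …
Highest eligible bid: Chen at $4,976.
max(second-highest $4,722, reserve $4,742) = $4,742.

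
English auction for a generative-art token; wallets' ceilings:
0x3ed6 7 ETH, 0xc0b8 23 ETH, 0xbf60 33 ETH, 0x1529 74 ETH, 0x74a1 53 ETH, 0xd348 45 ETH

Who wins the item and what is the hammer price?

Rule: the price rises until one bidder remains; the winner pays the price at which the last rival dropped out.
Limits ranked: 74 (0x1529) > 53 (0x74a1) > 45 (0xd348) > 33 (0xbf60) > 23 (0xc0b8) > 7 (0x3ed6)
0x74a1 is the last rival to drop out, at 53 ETH; 0x1529 remains and wins at that price.

0x1529 wins at 53 ETH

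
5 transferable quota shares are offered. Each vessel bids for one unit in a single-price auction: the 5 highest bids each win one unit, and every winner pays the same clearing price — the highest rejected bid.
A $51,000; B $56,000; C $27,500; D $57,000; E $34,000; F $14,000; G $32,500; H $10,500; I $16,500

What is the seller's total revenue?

Total revenue: $137,500

Sorting: 57,000 (D), 56,000 (B), 51,000 (A), 34,000 (E), 32,500 (G), 27,500 (C), 16,500 (I), …
The 5 highest are D, B, A, E, G.
First losing bid is C's $27,500, which sets the uniform price.
Total revenue = 5 × $27,500 = $137,500.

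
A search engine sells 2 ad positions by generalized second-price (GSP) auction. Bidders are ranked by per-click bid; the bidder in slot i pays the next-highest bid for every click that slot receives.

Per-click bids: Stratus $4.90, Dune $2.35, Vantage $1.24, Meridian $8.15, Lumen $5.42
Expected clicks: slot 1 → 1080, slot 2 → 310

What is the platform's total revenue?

Per-click bids in order: $8.15 (Meridian) > $5.42 (Lumen) > $4.90 (Stratus) > …
Slot 1: Meridian pays $5.42 × 1080 = $5853.60
Slot 2: Lumen pays $4.90 × 310 = $1519.00
Total = $7372.60

Total revenue: $7372.60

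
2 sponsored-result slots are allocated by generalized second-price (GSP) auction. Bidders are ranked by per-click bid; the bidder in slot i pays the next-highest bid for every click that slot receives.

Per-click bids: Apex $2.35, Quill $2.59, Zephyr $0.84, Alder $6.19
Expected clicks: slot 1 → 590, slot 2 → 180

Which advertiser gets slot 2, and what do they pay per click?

Sorting advertisers: $6.19 (Alder) > $2.59 (Quill) > $2.35 (Apex) > …
Slot 2 goes to the second-ranked bidder, Quill, who pays the next bid down: $2.35/click.

Quill; $2.35 per click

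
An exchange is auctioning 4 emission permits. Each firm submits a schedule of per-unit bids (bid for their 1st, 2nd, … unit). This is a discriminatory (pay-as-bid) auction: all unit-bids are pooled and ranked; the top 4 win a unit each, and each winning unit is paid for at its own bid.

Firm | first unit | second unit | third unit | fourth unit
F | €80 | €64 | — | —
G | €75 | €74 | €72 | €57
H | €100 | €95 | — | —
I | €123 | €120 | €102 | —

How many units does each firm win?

Pooled unit-bids ranked (top 4): 123 (I-1), 120 (I-2), 102 (I-3), 100 (H-1)
Next rejected bid: €95 (not a price — pay-as-bid).
Allocation: H 1, I 3.

H 1, I 3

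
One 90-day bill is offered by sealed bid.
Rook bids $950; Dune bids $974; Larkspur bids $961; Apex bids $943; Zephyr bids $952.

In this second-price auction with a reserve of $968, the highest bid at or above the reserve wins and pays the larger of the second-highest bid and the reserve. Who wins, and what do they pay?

Dune pays $968

Sorting bids: 974 (Dune) > 961 (Larkspur) > 952 (Zephyr) > 950 (Rook) > 943 (Apex)
Dune has the top bid at or above the reserve ($974).
Second-highest bid $961 is below the reserve $968, so the reserve binds → payment $968.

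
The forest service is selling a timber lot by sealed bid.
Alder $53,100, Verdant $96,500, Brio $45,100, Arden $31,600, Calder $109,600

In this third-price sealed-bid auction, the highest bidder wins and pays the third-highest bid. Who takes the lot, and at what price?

Third-price sealed-bid auction: the highest bidder wins and pays the third-highest bid.
Sorting bids: 109,600 (Calder) > 96,500 (Verdant) > 53,100 (Alder) > 45,100 (Brio) > 31,600 (Arden)
Calder is highest; pays the third-highest bid, $53,100.

Calder pays $53,100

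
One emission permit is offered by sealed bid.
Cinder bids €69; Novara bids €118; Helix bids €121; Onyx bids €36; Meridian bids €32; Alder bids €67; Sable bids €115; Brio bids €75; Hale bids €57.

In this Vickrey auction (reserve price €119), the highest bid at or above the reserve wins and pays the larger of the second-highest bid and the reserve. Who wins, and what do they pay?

Helix pays €119

Bids ranked: 121 (Helix) > 118 (Novara) > 115 (Sable) > 75 (Brio) > 69 (Cinder) > 67 (Alder) > …
Highest eligible bid: Helix at €121.
max(second-highest €118, reserve €119) = €119.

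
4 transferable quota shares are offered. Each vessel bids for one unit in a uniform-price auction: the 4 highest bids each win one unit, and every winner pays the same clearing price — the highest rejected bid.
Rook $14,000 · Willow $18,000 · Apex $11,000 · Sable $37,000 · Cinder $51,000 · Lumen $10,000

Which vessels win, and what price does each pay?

Bids ranked high→low: 51,000 (Cinder), 37,000 (Sable), 18,000 (Willow), 14,000 (Rook), 11,000 (Apex), 10,000 (Lumen)
Winners (4 units): Cinder, Sable, Willow, Rook.
First losing bid is Apex's $11,000, which sets the uniform price.

Cinder, Sable, Willow, Rook; each pays $11,000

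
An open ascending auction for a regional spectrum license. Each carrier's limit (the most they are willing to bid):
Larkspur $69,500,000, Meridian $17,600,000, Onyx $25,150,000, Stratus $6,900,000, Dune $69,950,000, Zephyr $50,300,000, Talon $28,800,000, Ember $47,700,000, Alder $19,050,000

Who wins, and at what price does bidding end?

Dune wins at $69,500,000

Limits in order: 69,950,000 (Dune) > 69,500,000 (Larkspur) > 50,300,000 (Zephyr) > 47,700,000 (Ember) > 28,800,000 (Talon) > 25,150,000 (Onyx) > …
Bidding ends when Larkspur exits at $69,500,000; Dune takes it.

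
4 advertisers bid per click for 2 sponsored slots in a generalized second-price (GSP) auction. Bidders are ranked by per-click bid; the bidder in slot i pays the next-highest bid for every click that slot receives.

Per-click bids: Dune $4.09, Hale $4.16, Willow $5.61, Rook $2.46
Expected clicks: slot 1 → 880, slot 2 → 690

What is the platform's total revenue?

Total revenue: $6482.90

Per-click bids in order: $5.61 (Willow) > $4.16 (Hale) > $4.09 (Dune) > …
Slot 1: Willow pays $4.16 × 880 = $3660.80
Slot 2: Hale pays $4.09 × 690 = $2822.10
Total = $6482.90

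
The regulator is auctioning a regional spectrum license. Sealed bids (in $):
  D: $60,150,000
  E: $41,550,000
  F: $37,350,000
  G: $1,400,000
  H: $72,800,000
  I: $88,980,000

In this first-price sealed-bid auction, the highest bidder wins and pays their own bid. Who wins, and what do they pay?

First-price sealed-bid auction: the highest bidder wins and pays their own bid.
Bids in order: 88,980,000 (I) > 72,800,000 (H) > 60,150,000 (D) > 41,550,000 (E) > 37,350,000 (F) > 1,400,000 (G)
First-price: I pays what they bid, $88,980,000.

I pays $88,980,000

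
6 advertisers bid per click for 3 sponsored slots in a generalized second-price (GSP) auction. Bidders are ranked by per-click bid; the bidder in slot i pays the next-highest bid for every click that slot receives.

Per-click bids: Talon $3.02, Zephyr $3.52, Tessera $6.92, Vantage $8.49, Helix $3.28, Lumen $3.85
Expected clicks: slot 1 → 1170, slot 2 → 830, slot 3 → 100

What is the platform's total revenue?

Ranked by bid: $8.49 (Vantage) > $6.92 (Tessera) > $3.85 (Lumen) > $3.52 (Zephyr) > …
Slot 1: Vantage pays $6.92 × 1170 = $8096.40
Slot 2: Tessera pays $3.85 × 830 = $3195.50
Slot 3: Lumen pays $3.52 × 100 = $352.00
Total = $11643.90

Total revenue: $11643.90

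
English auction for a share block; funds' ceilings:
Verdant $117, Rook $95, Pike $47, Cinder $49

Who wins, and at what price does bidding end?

Limits ranked: 117 (Verdant) > 95 (Rook) > 49 (Cinder) > 47 (Pike)
Rook is the last rival to drop out, at $95; Verdant remains and wins at that price.

Verdant wins at $95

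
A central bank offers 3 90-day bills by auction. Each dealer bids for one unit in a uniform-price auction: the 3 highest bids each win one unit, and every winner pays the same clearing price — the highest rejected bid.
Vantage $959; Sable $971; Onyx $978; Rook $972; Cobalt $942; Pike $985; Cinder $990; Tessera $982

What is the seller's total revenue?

Total revenue: $2,934

Ordering the bids: 990 (Cinder), 985 (Pike), 982 (Tessera), 978 (Onyx), 972 (Rook), …
Winners (3 units): Cinder, Pike, Tessera.
Highest unsuccessful bid: $978 → clearing price.
Total revenue = 3 × $978 = $2,934.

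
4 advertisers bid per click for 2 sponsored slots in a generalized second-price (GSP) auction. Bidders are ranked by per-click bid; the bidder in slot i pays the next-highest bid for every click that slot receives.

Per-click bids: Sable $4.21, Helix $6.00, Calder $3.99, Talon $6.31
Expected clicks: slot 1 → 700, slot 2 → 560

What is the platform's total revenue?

Total revenue: $6557.60

Sorting advertisers: $6.31 (Talon) > $6.00 (Helix) > $4.21 (Sable) > …
Slot 1: Talon pays $6.00 × 700 = $4200.00
Slot 2: Helix pays $4.21 × 560 = $2357.60
Total = $6557.60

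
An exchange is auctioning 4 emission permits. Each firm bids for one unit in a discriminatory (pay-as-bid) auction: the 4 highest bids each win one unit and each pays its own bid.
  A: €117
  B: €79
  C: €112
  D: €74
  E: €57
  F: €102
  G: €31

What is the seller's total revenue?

Total revenue: €410

Ordering the bids: 117 (A), 112 (C), 102 (F), 79 (B), 74 (D), 57 (E), …
The 4 highest are A, C, F, B.
Total revenue = 117 + 112 + 102 + 79 = €410.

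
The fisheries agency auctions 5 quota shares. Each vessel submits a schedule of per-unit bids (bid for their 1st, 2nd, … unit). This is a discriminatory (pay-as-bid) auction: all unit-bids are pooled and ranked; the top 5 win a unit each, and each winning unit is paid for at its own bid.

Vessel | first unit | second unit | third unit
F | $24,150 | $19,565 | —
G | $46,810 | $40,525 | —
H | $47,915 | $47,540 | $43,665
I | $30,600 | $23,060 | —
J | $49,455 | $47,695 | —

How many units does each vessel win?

All unit-bids, highest first — top 5: 49,455 (J-1), 47,915 (H-1), 47,695 (J-2), 47,540 (H-2), 46,810 (G-1)
Next rejected bid: $43,665 (not a price — pay-as-bid).
Allocation: G 1, H 2, J 2.

G 1, H 2, J 2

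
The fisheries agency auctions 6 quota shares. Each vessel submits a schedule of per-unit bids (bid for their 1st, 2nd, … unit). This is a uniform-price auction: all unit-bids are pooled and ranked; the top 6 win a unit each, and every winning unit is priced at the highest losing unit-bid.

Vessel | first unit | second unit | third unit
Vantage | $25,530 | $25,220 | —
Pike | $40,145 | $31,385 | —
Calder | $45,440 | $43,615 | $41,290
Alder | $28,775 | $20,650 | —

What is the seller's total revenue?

Total revenue: $153,180

Pooled unit-bids ranked (top 6): 45,440 (Calder-1), 43,615 (Calder-2), 41,290 (Calder-3), 40,145 (Pike-1), 31,385 (Pike-2), 28,775 (Alder-1)
Highest rejected unit-bid = $25,530.
Allocation: Alder 1, Calder 3, Pike 2. Every unit priced at $25,530.
Revenue = 6 × 25,530 = $153,180.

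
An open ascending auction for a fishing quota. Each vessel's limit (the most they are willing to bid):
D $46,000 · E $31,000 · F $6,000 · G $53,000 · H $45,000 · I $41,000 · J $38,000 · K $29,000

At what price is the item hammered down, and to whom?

G wins at $46,000

Limits in order: 53,000 (G) > 46,000 (D) > 45,000 (H) > 41,000 (I) > 38,000 (J) > 31,000 (E) > …
Bidding ends when D exits at $46,000; G takes it.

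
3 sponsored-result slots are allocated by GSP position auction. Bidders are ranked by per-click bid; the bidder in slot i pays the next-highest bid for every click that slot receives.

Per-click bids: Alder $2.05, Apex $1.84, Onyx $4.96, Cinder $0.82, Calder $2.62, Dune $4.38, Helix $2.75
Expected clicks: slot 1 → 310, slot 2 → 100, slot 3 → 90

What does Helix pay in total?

Sorting advertisers: $4.96 (Onyx) > $4.38 (Dune) > $2.75 (Helix) > $2.62 (Calder) > …
Helix holds slot 3 → pays next bid $2.62 × 90 clicks = $235.80.

Helix pays $235.80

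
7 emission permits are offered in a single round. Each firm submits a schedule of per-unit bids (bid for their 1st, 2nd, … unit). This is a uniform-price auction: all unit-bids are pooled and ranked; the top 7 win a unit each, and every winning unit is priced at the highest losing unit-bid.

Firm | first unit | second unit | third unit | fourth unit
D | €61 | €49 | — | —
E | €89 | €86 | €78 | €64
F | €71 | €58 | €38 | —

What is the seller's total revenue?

Pooled unit-bids ranked (top 7): 89 (E-1), 86 (E-2), 78 (E-3), 71 (F-1), 64 (E-4), 61 (D-1), 58 (F-2)
Highest rejected unit-bid = €49.
Allocation: D 1, E 4, F 2. Every unit priced at €49.
Revenue = 7 × 49 = €343.

Total revenue: €343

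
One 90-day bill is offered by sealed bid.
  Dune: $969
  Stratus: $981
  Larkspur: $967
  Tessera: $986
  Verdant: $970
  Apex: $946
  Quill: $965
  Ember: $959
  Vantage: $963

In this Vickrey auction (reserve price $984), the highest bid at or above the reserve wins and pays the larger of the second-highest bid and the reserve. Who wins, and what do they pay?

Bids in order: 986 (Tessera) > 981 (Stratus) > 970 (Verdant) > 969 (Dune) > 967 (Larkspur) > 965 (Quill) > …
Highest eligible bid: Tessera at $986.
Second-highest bid $981 is below the reserve $984, so the reserve binds → payment $984.

Tessera pays $984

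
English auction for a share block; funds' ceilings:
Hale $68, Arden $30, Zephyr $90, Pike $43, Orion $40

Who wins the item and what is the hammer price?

Zephyr wins at $68

Rule: the price rises until one bidder remains; the winner pays the price at which the last rival dropped out.
Limits ranked: 90 (Zephyr) > 68 (Hale) > 43 (Pike) > 40 (Orion) > 30 (Arden)
Bidding ends when Hale exits at $68; Zephyr takes it.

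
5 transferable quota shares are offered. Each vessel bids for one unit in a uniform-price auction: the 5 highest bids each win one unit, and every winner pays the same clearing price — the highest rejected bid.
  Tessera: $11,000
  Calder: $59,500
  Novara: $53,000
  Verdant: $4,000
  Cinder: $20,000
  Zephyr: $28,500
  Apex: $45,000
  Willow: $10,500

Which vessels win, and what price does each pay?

Calder, Novara, Apex, Zephyr, Cinder; each pays $11,000

Sorting: 59,500 (Calder), 53,000 (Novara), 45,000 (Apex), 28,500 (Zephyr), 20,000 (Cinder), 11,000 (Tessera), 10,500 (Willow), …
The 5 highest are Calder, Novara, Apex, Zephyr, Cinder.
Highest unsuccessful bid: $11,000 → clearing price.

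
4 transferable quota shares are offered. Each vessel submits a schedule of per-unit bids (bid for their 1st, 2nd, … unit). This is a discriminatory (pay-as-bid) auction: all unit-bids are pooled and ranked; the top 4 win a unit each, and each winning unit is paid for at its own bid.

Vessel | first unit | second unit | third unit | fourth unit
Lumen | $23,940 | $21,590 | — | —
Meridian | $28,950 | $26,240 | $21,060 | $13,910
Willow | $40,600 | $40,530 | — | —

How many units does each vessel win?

Meridian 2, Willow 2

All unit-bids, highest first — top 4: 40,600 (Willow-1), 40,530 (Willow-2), 28,950 (Meridian-1), 26,240 (Meridian-2)
Next rejected bid: $23,940 (not a price — pay-as-bid).
Allocation: Meridian 2, Willow 2.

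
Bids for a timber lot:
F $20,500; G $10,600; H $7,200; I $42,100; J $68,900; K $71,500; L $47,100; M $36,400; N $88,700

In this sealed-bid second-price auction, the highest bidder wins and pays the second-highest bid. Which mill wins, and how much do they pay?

N pays $71,500

Sorting bids: 88,700 (N) > 71,500 (K) > 68,900 (J) > 47,100 (L) > 42,100 (I) > 36,400 (M) > …
N wins with the highest bid; price is set by the runner-up at $71,500.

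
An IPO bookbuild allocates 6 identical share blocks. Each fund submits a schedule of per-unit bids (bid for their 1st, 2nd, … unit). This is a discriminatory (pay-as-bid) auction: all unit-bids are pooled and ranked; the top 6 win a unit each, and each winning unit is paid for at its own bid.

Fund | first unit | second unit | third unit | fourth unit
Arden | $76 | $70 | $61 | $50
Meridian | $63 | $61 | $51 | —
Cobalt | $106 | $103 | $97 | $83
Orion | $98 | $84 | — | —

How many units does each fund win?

Pooled unit-bids ranked (top 6): 106 (Cobalt-1), 103 (Cobalt-2), 98 (Orion-1), 97 (Cobalt-3), 84 (Orion-2), 83 (Cobalt-4)
Next rejected bid: $76 (not a price — pay-as-bid).
Allocation: Cobalt 4, Orion 2.

Cobalt 4, Orion 2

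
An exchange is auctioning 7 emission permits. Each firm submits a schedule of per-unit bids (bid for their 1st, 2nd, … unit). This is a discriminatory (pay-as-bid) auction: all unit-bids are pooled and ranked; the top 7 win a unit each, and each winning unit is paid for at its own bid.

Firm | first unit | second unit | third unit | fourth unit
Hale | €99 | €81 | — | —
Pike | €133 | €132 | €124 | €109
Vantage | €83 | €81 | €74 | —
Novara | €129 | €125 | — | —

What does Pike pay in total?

Pooled unit-bids ranked (top 7): 133 (Pike-1), 132 (Pike-2), 129 (Novara-1), 125 (Novara-2), 124 (Pike-3), 109 (Pike-4), 99 (Hale-1)
Next rejected bid: €83 (not a price — pay-as-bid).
Pike's winning unit-bids: 133 + 132 + 124 + 109 = €498.

Pike pays €498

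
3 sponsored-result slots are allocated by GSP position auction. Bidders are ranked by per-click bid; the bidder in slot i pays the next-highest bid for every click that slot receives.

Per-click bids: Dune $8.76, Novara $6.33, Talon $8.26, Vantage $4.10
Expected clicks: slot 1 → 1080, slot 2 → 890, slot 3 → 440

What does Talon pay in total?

Talon pays $5633.70

Per-click bids in order: $8.76 (Dune) > $8.26 (Talon) > $6.33 (Novara) > $4.10 (Vantage)
Talon holds slot 2 → pays next bid $6.33 × 890 clicks = $5633.70.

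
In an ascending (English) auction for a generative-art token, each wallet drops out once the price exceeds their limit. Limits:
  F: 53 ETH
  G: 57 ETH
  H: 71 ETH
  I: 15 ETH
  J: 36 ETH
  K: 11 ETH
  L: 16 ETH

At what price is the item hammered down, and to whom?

Rule: the price rises until one bidder remains; the winner pays the price at which the last rival dropped out.
Sorting limits: 71 (H) > 57 (G) > 53 (F) > 36 (J) > 16 (L) > 15 (I) > …
G is the last rival to drop out, at 57 ETH; H remains and wins at that price.

H wins at 57 ETH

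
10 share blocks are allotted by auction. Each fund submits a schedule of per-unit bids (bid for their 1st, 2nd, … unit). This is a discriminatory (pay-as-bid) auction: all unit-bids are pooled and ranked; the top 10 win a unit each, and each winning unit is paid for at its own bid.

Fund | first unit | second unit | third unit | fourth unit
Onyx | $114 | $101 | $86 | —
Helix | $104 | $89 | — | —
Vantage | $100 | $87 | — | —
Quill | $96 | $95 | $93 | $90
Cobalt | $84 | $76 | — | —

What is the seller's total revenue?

Total revenue: $969

Merging the schedules and taking the best 10: 114 (Onyx-1), 104 (Helix-1), 101 (Onyx-2), 100 (Vantage-1), 96 (Quill-1), 95 (Quill-2), 93 (Quill-3), 90 (Quill-4), 89 (Helix-2), 87 (Vantage-2)
Next rejected bid: $86 (not a price — pay-as-bid).
Each winning unit pays its own bid.
Revenue = 114 + 104 + 101 + 100 + 96 + 95 + 93 + 90 + 89 + 87 = $969.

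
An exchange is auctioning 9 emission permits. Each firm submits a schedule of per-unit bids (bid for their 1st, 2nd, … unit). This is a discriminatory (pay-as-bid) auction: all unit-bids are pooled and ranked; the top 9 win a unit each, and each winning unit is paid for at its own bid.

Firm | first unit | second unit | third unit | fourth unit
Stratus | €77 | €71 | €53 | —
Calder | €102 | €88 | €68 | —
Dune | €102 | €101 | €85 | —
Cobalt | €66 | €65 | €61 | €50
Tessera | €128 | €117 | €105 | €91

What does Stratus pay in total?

Stratus pays €0

Merging the schedules and taking the best 9: 128 (Tessera-1), 117 (Tessera-2), 105 (Tessera-3), 102 (Calder-1), 102 (Dune-1), 101 (Dune-2), 91 (Tessera-4), 88 (Calder-2), 85 (Dune-3)
Next rejected bid: €77 (not a price — pay-as-bid).
Stratus wins no units.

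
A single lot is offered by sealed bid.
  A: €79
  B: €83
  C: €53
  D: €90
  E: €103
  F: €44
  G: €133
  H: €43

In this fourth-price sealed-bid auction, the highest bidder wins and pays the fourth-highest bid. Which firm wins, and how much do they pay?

Bids in order: 133 (G) > 103 (E) > 90 (D) > 83 (B) > 79 (A) > 53 (C) > …
G wins; payment is bid #4 in the ranking = €83.

G pays €83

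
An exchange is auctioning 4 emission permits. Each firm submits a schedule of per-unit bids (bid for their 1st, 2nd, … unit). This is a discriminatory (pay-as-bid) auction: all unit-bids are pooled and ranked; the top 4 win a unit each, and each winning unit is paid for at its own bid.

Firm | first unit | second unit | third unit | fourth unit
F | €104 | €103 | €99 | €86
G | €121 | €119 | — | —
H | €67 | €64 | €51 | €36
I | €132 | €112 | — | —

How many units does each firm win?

G 2, I 2

Merging the schedules and taking the best 4: 132 (I-1), 121 (G-1), 119 (G-2), 112 (I-2)
Next rejected bid: €104 (not a price — pay-as-bid).
Allocation: G 2, I 2.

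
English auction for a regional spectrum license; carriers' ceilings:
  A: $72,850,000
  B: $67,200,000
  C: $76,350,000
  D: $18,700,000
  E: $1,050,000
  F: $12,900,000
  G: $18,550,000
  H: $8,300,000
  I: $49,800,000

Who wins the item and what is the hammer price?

C wins at $72,850,000

Ascending (English) auction: the price rises until one bidder remains; the winner pays the price at which the last rival dropped out.
Limits in order: 76,350,000 (C) > 72,850,000 (A) > 67,200,000 (B) > 49,800,000 (I) > 18,700,000 (D) > 18,550,000 (G) > …
A is the last rival to drop out, at $72,850,000; C remains and wins at that price.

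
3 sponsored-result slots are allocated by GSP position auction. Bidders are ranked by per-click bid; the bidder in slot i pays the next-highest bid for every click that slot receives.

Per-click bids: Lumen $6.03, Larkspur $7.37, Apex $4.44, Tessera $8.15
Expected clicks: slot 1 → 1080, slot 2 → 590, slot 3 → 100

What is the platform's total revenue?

Sorting advertisers: $8.15 (Tessera) > $7.37 (Larkspur) > $6.03 (Lumen) > $4.44 (Apex)
Slot 1: Tessera pays $7.37 × 1080 = $7959.60
Slot 2: Larkspur pays $6.03 × 590 = $3557.70
Slot 3: Lumen pays $4.44 × 100 = $444.00
Total = $11961.30

Total revenue: $11961.30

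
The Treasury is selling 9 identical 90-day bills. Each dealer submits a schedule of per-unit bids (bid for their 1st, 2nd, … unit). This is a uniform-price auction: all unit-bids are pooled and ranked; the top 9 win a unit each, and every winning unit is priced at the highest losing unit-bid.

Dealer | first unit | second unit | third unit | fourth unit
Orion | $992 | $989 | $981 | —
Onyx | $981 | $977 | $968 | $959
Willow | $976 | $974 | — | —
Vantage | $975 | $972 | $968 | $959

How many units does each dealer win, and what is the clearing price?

Onyx 2, Orion 3, Vantage 2, Willow 2; clearing price $968

All unit-bids, highest first — top 9: 992 (Orion-1), 989 (Orion-2), 981 (Orion-3), 981 (Onyx-1), 977 (Onyx-2), 976 (Willow-1), 975 (Vantage-1), 974 (Willow-2), 972 (Vantage-2)
First bid not allocated: $968.
Allocation: Onyx 2, Orion 3, Vantage 2, Willow 2.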